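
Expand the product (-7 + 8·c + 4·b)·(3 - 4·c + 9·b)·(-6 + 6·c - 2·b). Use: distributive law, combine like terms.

126 - 438·c + 348·b + 504·c² - 746·b·c - 114·b² - 192·c³ + 400·b·c² + 104·b²·c - 72·b³

(-7 + 8·c + 4·b)·(3 - 4·c + 9·b)·(-6 + 6·c - 2·b)
= (-21 + 28·c - 63·b + 24·c - 32·c² + 72·b·c + 12·b - 16·b·c + 36·b²)·(-6 + 6·c - 2·b)    [distributive law]
= (-21 + 52·c - 51·b - 32·c² + 56·b·c + 36·b²)·(-6 + 6·c - 2·b)    [combine like terms]
= 126 - 126·c + 42·b - 312·c + 312·c² - 104·b·c + 306·b - 306·b·c + 102·b² + 192·c² - 192·c³ + 64·b·c² - 336·b·c + 336·b·c² - 112·b²·c - 216·b² + 216·b²·c - 72·b³    [distributive law]
= 126 - 438·c + 348·b + 504·c² - 746·b·c - 114·b² - 192·c³ + 400·b·c² + 104·b²·c - 72·b³    [combine like terms]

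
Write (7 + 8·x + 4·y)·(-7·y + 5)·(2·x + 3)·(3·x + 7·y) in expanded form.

-118·x^2·y - 1834·x·y^2 + 1069·x·y - 609·y^2 + 570·x^2 + 315·x + 735·y - 336·x^3·y - 952·x^2·y^2 + 240·x^3 - 392·x·y^3 - 588·y^3

(7 + 8·x + 4·y)·(-7·y + 5)·(2·x + 3)·(3·x + 7·y)
= (-49·y + 35 - 56·x·y + 40·x - 28·y^2 + 20·y)·(2·x + 3)·(3·x + 7·y)    [distributive law]
= (-29·y + 35 - 56·x·y + 40·x - 28·y^2)·(2·x + 3)·(3·x + 7·y)    [combine like terms]
= (-58·x·y - 87·y + 70·x + 105 - 112·x^2·y - 168·x·y + 80·x^2 + 120·x - 56·x·y^2 - 84·y^2)·(3·x + 7·y)    [distributive law]
= (-226·x·y - 87·y + 190·x + 105 - 112·x^2·y + 80·x^2 - 56·x·y^2 - 84·y^2)·(3·x + 7·y)    [combine like terms]
= -678·x^2·y - 1582·x·y^2 - 261·x·y - 609·y^2 + 570·x^2 + 1330·x·y + 315·x + 735·y - 336·x^3·y - 784·x^2·y^2 + 240·x^3 + 560·x^2·y - 168·x^2·y^2 - 392·x·y^3 - 252·x·y^2 - 588·y^3    [distributive law]
= -118·x^2·y - 1834·x·y^2 + 1069·x·y - 609·y^2 + 570·x^2 + 315·x + 735·y - 336·x^3·y - 952·x^2·y^2 + 240·x^3 - 392·x·y^3 - 588·y^3    [combine like terms]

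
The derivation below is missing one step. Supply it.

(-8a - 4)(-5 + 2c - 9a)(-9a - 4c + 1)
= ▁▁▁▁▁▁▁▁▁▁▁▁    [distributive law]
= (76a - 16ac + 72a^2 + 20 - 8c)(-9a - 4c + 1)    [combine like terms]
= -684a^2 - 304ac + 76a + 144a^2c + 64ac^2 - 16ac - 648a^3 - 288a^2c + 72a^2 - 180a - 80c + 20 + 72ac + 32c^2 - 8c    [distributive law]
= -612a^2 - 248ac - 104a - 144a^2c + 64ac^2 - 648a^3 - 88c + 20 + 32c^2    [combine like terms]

Applying distributive law to the line above:

(40a - 16ac + 72a^2 + 20 - 8c + 36a)(-9a - 4c + 1)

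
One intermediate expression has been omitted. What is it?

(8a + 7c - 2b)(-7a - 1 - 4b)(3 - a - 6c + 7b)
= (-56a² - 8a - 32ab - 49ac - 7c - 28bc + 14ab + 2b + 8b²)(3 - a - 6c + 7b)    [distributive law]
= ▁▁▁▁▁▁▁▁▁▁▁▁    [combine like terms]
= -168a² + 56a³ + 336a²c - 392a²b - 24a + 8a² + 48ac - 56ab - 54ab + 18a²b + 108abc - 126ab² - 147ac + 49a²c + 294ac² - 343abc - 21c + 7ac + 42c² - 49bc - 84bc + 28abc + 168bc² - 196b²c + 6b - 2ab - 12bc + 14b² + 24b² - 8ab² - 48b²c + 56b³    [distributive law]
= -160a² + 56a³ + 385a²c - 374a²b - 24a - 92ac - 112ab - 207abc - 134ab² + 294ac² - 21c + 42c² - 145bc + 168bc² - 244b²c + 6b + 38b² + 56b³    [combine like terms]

Applying combine like terms to the line above:

(-56a² - 8a - 18ab - 49ac - 7c - 28bc + 2b + 8b²)(3 - a - 6c + 7b)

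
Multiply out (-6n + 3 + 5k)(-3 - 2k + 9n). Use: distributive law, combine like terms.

45n + 57kn - 54n^2 - 9 - 21k - 10k^2

(-6n + 3 + 5k)(-3 - 2k + 9n)
= 18n + 12kn - 54n^2 - 9 - 6k + 27n - 15k - 10k^2 + 45kn    [distributive law]
= 45n + 57kn - 54n^2 - 9 - 21k - 10k^2    [combine like terms]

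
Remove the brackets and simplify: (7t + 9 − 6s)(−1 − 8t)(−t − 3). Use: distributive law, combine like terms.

247t² + 246t + 56t³ + 27 − 150st − 18s − 48st²

(7t + 9 − 6s)(−1 − 8t)(−t − 3)
= (−7t − 56t² − 9 − 72t + 6s + 48st)(−t − 3)    [distributive law]
= (−79t − 56t² − 9 + 6s + 48st)(−t − 3)    [combine like terms]
= 79t² + 237t + 56t³ + 168t² + 9t + 27 − 6st − 18s − 48st² − 144st    [distributive law]
= 247t² + 246t + 56t³ + 27 − 150st − 18s − 48st²    [combine like terms]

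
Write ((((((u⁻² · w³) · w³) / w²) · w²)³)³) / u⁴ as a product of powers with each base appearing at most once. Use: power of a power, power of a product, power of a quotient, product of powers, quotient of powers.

((((((u⁻² · w³) · w³) / w²) · w²)³)³) / u⁴
= (((((u⁻² · w³) · w³) / w²) · w²)⁹) / u⁴    [power of a power]
= (((((u⁻² · w³) · w³) / w²)⁹) · ((w²)⁹)) / u⁴    [power of a product]
= (((((u⁻² · w³) · w³)⁹) / ((w²)⁹)) · ((w²)⁹)) / u⁴    [power of a quotient]
= (((((u⁻² · w³)⁹) · ((w³)⁹)) / ((w²)⁹)) · ((w²)⁹)) / u⁴    [power of a product]
= ((((((u⁻²)⁹) · ((w³)⁹)) · ((w³)⁹)) / ((w²)⁹)) · ((w²)⁹)) / u⁴    [power of a product]
= ((((u⁻¹⁸ · ((w³)⁹)) · ((w³)⁹)) / ((w²)⁹)) · ((w²)⁹)) / u⁴    [power of a power]
= ((((u⁻¹⁸ · w²⁷) · ((w³)⁹)) / ((w²)⁹)) · ((w²)⁹)) / u⁴    [power of a power]
= ((((u⁻¹⁸ · w²⁷) · w²⁷) / ((w²)⁹)) · ((w²)⁹)) / u⁴    [power of a power]
= ((((u⁻¹⁸ · w²⁷) · w²⁷) / w¹⁸) · ((w²)⁹)) / u⁴    [power of a power]
= ((((u⁻¹⁸ · w²⁷) · w²⁷) / w¹⁸) · w¹⁸) / u⁴    [power of a power]
= u⁻²²w⁵⁴    [quotient of powers; product of powers]

u⁻²²w⁵⁴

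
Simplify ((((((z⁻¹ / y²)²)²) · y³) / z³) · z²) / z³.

y⁻⁵z⁻⁸

((((((z⁻¹ / y²)²)²) · y³) / z³) · z²) / z³
= (((((z⁻¹ / y²)⁴) · y³) / z³) · z²) / z³    [power of a power]
= ((((((z⁻¹)⁴) / ((y²)⁴)) · y³) / z³) · z²) / z³    [power of a quotient]
= ((((z⁻⁴ / ((y²)⁴)) · y³) / z³) · z²) / z³    [power of a power]
= ((((z⁻⁴ / y⁸) · y³) / z³) · z²) / z³    [power of a power]
= y⁻⁵z⁻⁸    [quotient of powers; product of powers]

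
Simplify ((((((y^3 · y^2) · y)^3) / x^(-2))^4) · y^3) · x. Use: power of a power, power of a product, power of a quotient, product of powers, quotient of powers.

((((((y^3 · y^2) · y)^3) / x^(-2))^4) · y^3) · x
= ((((((y^3 · y^2) · y)^3)^4) / ((x^(-2))^4)) · y^3) · x    [power of a quotient]
= (((((y^3 · y^2) · y)^12) / ((x^(-2))^4)) · y^3) · x    [power of a power]
= (((((y^3 · y^2)^12) · (y^12)) / ((x^(-2))^4)) · y^3) · x    [power of a product]
= ((((((y^3)^12) · ((y^2)^12)) · (y^12)) / ((x^(-2))^4)) · y^3) · x    [power of a product]
= ((((y^36 · ((y^2)^12)) · (y^12)) / ((x^(-2))^4)) · y^3) · x    [power of a power]
= ((((y^36 · y^24) · (y^12)) / ((x^(-2))^4)) · y^3) · x    [power of a power]
= (((y^60 · (y^12)) / ((x^(-2))^4)) · y^3) · x    [product of powers]
= ((y^72 / ((x^(-2))^4)) · y^3) · x    [product of powers]
= ((y^72 / x^(-8)) · y^3) · x    [power of a power]
= x^9y^75    [quotient of powers; product of powers]

x^9y^75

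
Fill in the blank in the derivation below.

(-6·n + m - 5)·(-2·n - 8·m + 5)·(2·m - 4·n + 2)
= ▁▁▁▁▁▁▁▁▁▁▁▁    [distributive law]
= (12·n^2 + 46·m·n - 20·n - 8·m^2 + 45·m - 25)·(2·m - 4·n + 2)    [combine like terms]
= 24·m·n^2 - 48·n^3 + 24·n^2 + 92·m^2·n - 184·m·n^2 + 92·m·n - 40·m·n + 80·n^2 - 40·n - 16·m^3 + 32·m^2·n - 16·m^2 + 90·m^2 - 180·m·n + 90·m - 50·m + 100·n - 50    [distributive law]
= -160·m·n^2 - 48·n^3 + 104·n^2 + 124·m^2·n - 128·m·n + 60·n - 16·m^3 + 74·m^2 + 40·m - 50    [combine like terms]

After distributive law, the bracketed line is:

(12·n^2 + 48·m·n - 30·n - 2·m·n - 8·m^2 + 5·m + 10·n + 40·m - 25)·(2·m - 4·n + 2)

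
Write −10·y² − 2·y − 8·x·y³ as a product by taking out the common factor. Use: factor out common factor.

−10·y² − 2·y − 8·x·y³
= 2(−5·y² − y − 4·x·y³)    [factor out 2]
= 2·y(−5·y − 1 − 4·x·y²)    [factor out y]

2·y(−5·y − 1 − 4·x·y²)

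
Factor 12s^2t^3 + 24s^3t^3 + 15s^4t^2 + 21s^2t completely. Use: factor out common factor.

3s^2t(4t^2 + 8st^2 + 5s^2t + 7)

12s^2t^3 + 24s^3t^3 + 15s^4t^2 + 21s^2t
= 3(4s^2t^3 + 8s^3t^3 + 5s^4t^2 + 7s^2t)    [factor out 3]
= 3s^2t(4t^2 + 8st^2 + 5s^2t + 7)    [factor out s^2t]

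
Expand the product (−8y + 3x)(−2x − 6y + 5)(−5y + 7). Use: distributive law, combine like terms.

10xy² − 89xy − 240y³ + 536y² − 280y + 30x²y − 42x² + 105x

(−8y + 3x)(−2x − 6y + 5)(−5y + 7)
= (16xy + 48y² − 40y − 6x² − 18xy + 15x)(−5y + 7)    [distributive law]
= (−2xy + 48y² − 40y − 6x² + 15x)(−5y + 7)    [combine like terms]
= 10xy² − 14xy − 240y³ + 336y² + 200y² − 280y + 30x²y − 42x² − 75xy + 105x    [distributive law]
= 10xy² − 89xy − 240y³ + 536y² − 280y + 30x²y − 42x² + 105x    [combine like terms]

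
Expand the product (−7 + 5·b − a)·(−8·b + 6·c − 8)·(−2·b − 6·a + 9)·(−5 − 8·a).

(−7 + 5·b − a)·(−8·b + 6·c − 8)·(−2·b − 6·a + 9)·(−5 − 8·a)
= (56·b − 42·c + 56 − 40·b² + 30·b·c − 40·b + 8·a·b − 6·a·c + 8·a)·(−2·b − 6·a + 9)·(−5 − 8·a)    [distributive law]
= (16·b − 42·c + 56 − 40·b² + 30·b·c + 8·a·b − 6·a·c + 8·a)·(−2·b − 6·a + 9)·(−5 − 8·a)    [combine like terms]
= (−32·b² − 96·a·b + 144·b + 84·b·c + 252·a·c − 378·c − 112·b − 336·a + 504 + 80·b³ + 240·a·b² − 360·b² − 60·b²·c − 180·a·b·c + 270·b·c − 16·a·b² − 48·a²·b + 72·a·b + 12·a·b·c + 36·a²·c − 54·a·c − 16·a·b − 48·a² + 72·a)·(−5 − 8·a)    [distributive law]
= (−392·b² − 40·a·b + 32·b + 354·b·c + 198·a·c − 378·c − 264·a + 504 + 80·b³ + 224·a·b² − 60·b²·c − 168·a·b·c − 48·a²·b + 36·a²·c − 48·a²)·(−5 − 8·a)    [combine like terms]
= 1960·b² + 3136·a·b² + 200·a·b + 320·a²·b − 160·b − 256·a·b − 1770·b·c − 2832·a·b·c − 990·a·c − 1584·a²·c + 1890·c + 3024·a·c + 1320·a + 2112·a² − 2520 − 4032·a − 400·b³ − 640·a·b³ − 1120·a·b² − 1792·a²·b² + 300·b²·c + 480·a·b²·c + 840·a·b·c + 1344·a²·b·c + 240·a²·b + 384·a³·b − 180·a²·c − 288·a³·c + 240·a² + 384·a³    [distributive law]
= 1960·b² + 2016·a·b² − 56·a·b + 560·a²·b − 160·b − 1770·b·c − 1992·a·b·c + 2034·a·c − 1764·a²·c + 1890·c − 2712·a + 2352·a² − 2520 − 400·b³ − 640·a·b³ − 1792·a²·b² + 300·b²·c + 480·a·b²·c + 1344·a²·b·c + 384·a³·b − 288·a³·c + 384·a³    [combine like terms]

1960·b² + 2016·a·b² − 56·a·b + 560·a²·b − 160·b − 1770·b·c − 1992·a·b·c + 2034·a·c − 1764·a²·c + 1890·c − 2712·a + 2352·a² − 2520 − 400·b³ − 640·a·b³ − 1792·a²·b² + 300·b²·c + 480·a·b²·c + 1344·a²·b·c + 384·a³·b − 288·a³·c + 384·a³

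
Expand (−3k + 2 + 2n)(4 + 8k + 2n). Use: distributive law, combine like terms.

4k − 24k^2 + 10kn + 8 + 12n + 4n^2

(−3k + 2 + 2n)(4 + 8k + 2n)
= −12k − 24k^2 − 6kn + 8 + 16k + 4n + 8n + 16kn + 4n^2    [distributive law]
= 4k − 24k^2 + 10kn + 8 + 12n + 4n^2    [combine like terms]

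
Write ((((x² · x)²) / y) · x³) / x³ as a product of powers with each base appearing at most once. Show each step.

x⁶y⁻¹

((((x² · x)²) / y) · x³) / x³
= (((((x²)²) · (x²)) / y) · x³) / x³    [power of a product]
= (((x⁴ · (x²)) / y) · x³) / x³    [power of a power]
= ((x⁶ / y) · x³) / x³    [product of powers]
= x⁶y⁻¹    [quotient of powers; product of powers]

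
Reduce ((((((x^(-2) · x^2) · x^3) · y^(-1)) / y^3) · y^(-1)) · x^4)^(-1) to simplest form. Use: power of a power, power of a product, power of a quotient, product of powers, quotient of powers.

((((((x^(-2) · x^2) · x^3) · y^(-1)) / y^3) · y^(-1)) · x^4)^(-1)
= ((((((x^(-2) · x^2) · x^3) · y^(-1)) / y^3) · y^(-1))^(-1)) · ((x^4)^(-1))    [power of a product]
= ((((((x^(-2) · x^2) · x^3) · y^(-1)) / y^3)^(-1)) · ((y^(-1))^(-1))) · ((x^4)^(-1))    [power of a product]
= ((((((x^(-2) · x^2) · x^3) · y^(-1))^(-1)) / ((y^3)^(-1))) · ((y^(-1))^(-1))) · ((x^4)^(-1))    [power of a quotient]
= ((((((x^(-2) · x^2) · x^3)^(-1)) · ((y^(-1))^(-1))) / ((y^3)^(-1))) · ((y^(-1))^(-1))) · ((x^4)^(-1))    [power of a product]
= ((((((x^(-2) · x^2)^(-1)) · ((x^3)^(-1))) · ((y^(-1))^(-1))) / ((y^3)^(-1))) · ((y^(-1))^(-1))) · ((x^4)^(-1))    [power of a product]
= (((((((x^(-2))^(-1)) · ((x^2)^(-1))) · ((x^3)^(-1))) · ((y^(-1))^(-1))) / ((y^3)^(-1))) · ((y^(-1))^(-1))) · ((x^4)^(-1))    [power of a product]
= (((((x^2 · ((x^2)^(-1))) · ((x^3)^(-1))) · ((y^(-1))^(-1))) / ((y^3)^(-1))) · ((y^(-1))^(-1))) · ((x^4)^(-1))    [power of a power]
= (((((x^2 · x^(-2)) · ((x^3)^(-1))) · ((y^(-1))^(-1))) / ((y^3)^(-1))) · ((y^(-1))^(-1))) · ((x^4)^(-1))    [power of a power]
= ((((x^0 · ((x^3)^(-1))) · ((y^(-1))^(-1))) / ((y^3)^(-1))) · ((y^(-1))^(-1))) · ((x^4)^(-1))    [product of powers]
= ((((x^0 · x^(-3)) · ((y^(-1))^(-1))) / ((y^3)^(-1))) · ((y^(-1))^(-1))) · ((x^4)^(-1))    [power of a power]
= (((x^(-3) · ((y^(-1))^(-1))) / ((y^3)^(-1))) · ((y^(-1))^(-1))) · ((x^4)^(-1))    [product of powers]
= (((x^(-3) · y) / ((y^3)^(-1))) · ((y^(-1))^(-1))) · ((x^4)^(-1))    [power of a power]
= (((x^(-3) · y) / y^(-3)) · ((y^(-1))^(-1))) · ((x^4)^(-1))    [power of a power]
= (((x^(-3) · y) / y^(-3)) · y) · ((x^4)^(-1))    [power of a power]
= (((x^(-3) · y) / y^(-3)) · y) · x^(-4)    [power of a power]
= x^(-7)y^5    [quotient of powers; product of powers]

x^(-7)y^5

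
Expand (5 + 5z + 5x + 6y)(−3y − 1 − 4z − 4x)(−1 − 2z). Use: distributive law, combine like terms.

(5 + 5z + 5x + 6y)(−3y − 1 − 4z − 4x)(−1 − 2z)
= (−15y − 5 − 20z − 20x − 15yz − 5z − 20z^2 − 20xz − 15xy − 5x − 20xz − 20x^2 − 18y^2 − 6y − 24yz − 24xy)(−1 − 2z)    [distributive law]
= (−21y − 5 − 25z − 25x − 39yz − 20z^2 − 40xz − 39xy − 20x^2 − 18y^2)(−1 − 2z)    [combine like terms]
= 21y + 42yz + 5 + 10z + 25z + 50z^2 + 25x + 50xz + 39yz + 78yz^2 + 20z^2 + 40z^3 + 40xz + 80xz^2 + 39xy + 78xyz + 20x^2 + 40x^2z + 18y^2 + 36y^2z    [distributive law]
= 21y + 81yz + 5 + 35z + 70z^2 + 25x + 90xz + 78yz^2 + 40z^3 + 80xz^2 + 39xy + 78xyz + 20x^2 + 40x^2z + 18y^2 + 36y^2z    [combine like terms]

21y + 81yz + 5 + 35z + 70z^2 + 25x + 90xz + 78yz^2 + 40z^3 + 80xz^2 + 39xy + 78xyz + 20x^2 + 40x^2z + 18y^2 + 36y^2z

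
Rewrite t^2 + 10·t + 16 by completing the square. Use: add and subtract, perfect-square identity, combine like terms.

(t + 5)^2 - 9

t^2 + 10·t + 16
= t^2 + 10·t + 25 - 25 + 16    [add and subtract 25]
= (t + 5)^2 - 25 + 16    [perfect-square identity]
= (t + 5)^2 - 9    [combine constants]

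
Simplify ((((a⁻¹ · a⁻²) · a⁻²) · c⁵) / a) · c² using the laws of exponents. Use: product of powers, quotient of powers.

a⁻⁶c⁷

((((a⁻¹ · a⁻²) · a⁻²) · c⁵) / a) · c²
= (((a⁻³ · a⁻²) · c⁵) / a) · c²    [product of powers]
= ((a⁻⁵ · c⁵) / a) · c²    [product of powers]
= a⁻⁶c⁷    [quotient of powers; product of powers]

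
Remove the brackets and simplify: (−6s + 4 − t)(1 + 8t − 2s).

−14s − 46st + 12s^2 + 4 + 31t − 8t^2

(−6s + 4 − t)(1 + 8t − 2s)
= −6s − 48st + 12s^2 + 4 + 32t − 8s − t − 8t^2 + 2st    [distributive law]
= −14s − 46st + 12s^2 + 4 + 31t − 8t^2    [combine like terms]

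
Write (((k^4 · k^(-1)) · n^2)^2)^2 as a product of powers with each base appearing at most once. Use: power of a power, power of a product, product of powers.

(((k^4 · k^(-1)) · n^2)^2)^2
= ((k^4 · k^(-1)) · n^2)^4    [power of a power]
= ((k^4 · k^(-1))^4) · ((n^2)^4)    [power of a product]
= (((k^4)^4) · ((k^(-1))^4)) · ((n^2)^4)    [power of a product]
= (k^16 · ((k^(-1))^4)) · ((n^2)^4)    [power of a power]
= (k^16 · k^(-4)) · ((n^2)^4)    [power of a power]
= k^12 · ((n^2)^4)    [product of powers]
= k^12 · n^8    [power of a power]
= k^12n^8    [rearrange]

k^12n^8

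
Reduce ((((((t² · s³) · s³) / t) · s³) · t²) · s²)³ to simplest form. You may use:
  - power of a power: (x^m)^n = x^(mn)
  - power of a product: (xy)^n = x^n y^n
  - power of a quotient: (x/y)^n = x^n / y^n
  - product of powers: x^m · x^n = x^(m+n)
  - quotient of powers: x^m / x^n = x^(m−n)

((((((t² · s³) · s³) / t) · s³) · t²) · s²)³
= ((((((t² · s³) · s³) / t) · s³) · t²)³) · ((s²)³)    [power of a product]
= ((((((t² · s³) · s³) / t) · s³)³) · ((t²)³)) · ((s²)³)    [power of a product]
= ((((((t² · s³) · s³) / t)³) · ((s³)³)) · ((t²)³)) · ((s²)³)    [power of a product]
= ((((((t² · s³) · s³)³) / (t³)) · ((s³)³)) · ((t²)³)) · ((s²)³)    [power of a quotient]
= ((((((t² · s³)³) · ((s³)³)) / (t³)) · ((s³)³)) · ((t²)³)) · ((s²)³)    [power of a product]
= (((((((t²)³) · ((s³)³)) · ((s³)³)) / (t³)) · ((s³)³)) · ((t²)³)) · ((s²)³)    [power of a product]
= (((((t⁶ · ((s³)³)) · ((s³)³)) / (t³)) · ((s³)³)) · ((t²)³)) · ((s²)³)    [power of a power]
= (((((t⁶ · s⁹) · ((s³)³)) / (t³)) · ((s³)³)) · ((t²)³)) · ((s²)³)    [power of a power]
= (((((t⁶ · s⁹) · s⁹) / (t³)) · ((s³)³)) · ((t²)³)) · ((s²)³)    [power of a power]
= (((((t⁶ · s⁹) · s⁹) / t³) · s⁹) · ((t²)³)) · ((s²)³)    [power of a power]
= (((((t⁶ · s⁹) · s⁹) / t³) · s⁹) · t⁶) · ((s²)³)    [power of a power]
= (((((t⁶ · s⁹) · s⁹) / t³) · s⁹) · t⁶) · s⁶    [power of a power]
= s³³·t⁹    [quotient of powers; product of powers]

s³³·t⁹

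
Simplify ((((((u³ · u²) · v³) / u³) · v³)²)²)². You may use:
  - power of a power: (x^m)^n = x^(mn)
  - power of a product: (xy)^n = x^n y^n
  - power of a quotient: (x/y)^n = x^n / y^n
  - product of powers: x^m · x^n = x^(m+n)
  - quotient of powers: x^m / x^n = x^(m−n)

((((((u³ · u²) · v³) / u³) · v³)²)²)²
= (((((u³ · u²) · v³) / u³) · v³)²)⁴    [power of a power]
= ((((u³ · u²) · v³) / u³) · v³)⁸    [power of a power]
= ((((u³ · u²) · v³) / u³)⁸) · ((v³)⁸)    [power of a product]
= ((((u³ · u²) · v³)⁸) / ((u³)⁸)) · ((v³)⁸)    [power of a quotient]
= ((((u³ · u²)⁸) · ((v³)⁸)) / ((u³)⁸)) · ((v³)⁸)    [power of a product]
= (((((u³)⁸) · ((u²)⁸)) · ((v³)⁸)) / ((u³)⁸)) · ((v³)⁸)    [power of a product]
= (((u²⁴ · ((u²)⁸)) · ((v³)⁸)) / ((u³)⁸)) · ((v³)⁸)    [power of a power]
= (((u²⁴ · u¹⁶) · ((v³)⁸)) / ((u³)⁸)) · ((v³)⁸)    [power of a power]
= ((u⁴⁰ · ((v³)⁸)) / ((u³)⁸)) · ((v³)⁸)    [product of powers]
= ((u⁴⁰ · v²⁴) / ((u³)⁸)) · ((v³)⁸)    [power of a power]
= ((u⁴⁰ · v²⁴) / u²⁴) · ((v³)⁸)    [power of a power]
= ((u⁴⁰ · v²⁴) / u²⁴) · v²⁴    [power of a power]
= u¹⁶v⁴⁸    [quotient of powers; product of powers]

u¹⁶v⁴⁸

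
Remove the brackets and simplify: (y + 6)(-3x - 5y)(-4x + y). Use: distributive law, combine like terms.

12x²y + 17xy² - 5y³ + 72x² + 102xy - 30y²

(y + 6)(-3x - 5y)(-4x + y)
= (-3xy - 5y² - 18x - 30y)(-4x + y)    [distributive law]
= 12x²y - 3xy² + 20xy² - 5y³ + 72x² - 18xy + 120xy - 30y²    [distributive law]
= 12x²y + 17xy² - 5y³ + 72x² + 102xy - 30y²    [combine like terms]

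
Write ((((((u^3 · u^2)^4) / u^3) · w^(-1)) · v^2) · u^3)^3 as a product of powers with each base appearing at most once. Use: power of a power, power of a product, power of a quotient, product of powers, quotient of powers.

((((((u^3 · u^2)^4) / u^3) · w^(-1)) · v^2) · u^3)^3
= ((((((u^3 · u^2)^4) / u^3) · w^(-1)) · v^2)^3) · ((u^3)^3)    [power of a product]
= ((((((u^3 · u^2)^4) / u^3) · w^(-1))^3) · ((v^2)^3)) · ((u^3)^3)    [power of a product]
= ((((((u^3 · u^2)^4) / u^3)^3) · ((w^(-1))^3)) · ((v^2)^3)) · ((u^3)^3)    [power of a product]
= ((((((u^3 · u^2)^4)^3) / ((u^3)^3)) · ((w^(-1))^3)) · ((v^2)^3)) · ((u^3)^3)    [power of a quotient]
= (((((u^3 · u^2)^12) / ((u^3)^3)) · ((w^(-1))^3)) · ((v^2)^3)) · ((u^3)^3)    [power of a power]
= ((((((u^3)^12) · ((u^2)^12)) / ((u^3)^3)) · ((w^(-1))^3)) · ((v^2)^3)) · ((u^3)^3)    [power of a product]
= ((((u^36 · ((u^2)^12)) / ((u^3)^3)) · ((w^(-1))^3)) · ((v^2)^3)) · ((u^3)^3)    [power of a power]
= ((((u^36 · u^24) / ((u^3)^3)) · ((w^(-1))^3)) · ((v^2)^3)) · ((u^3)^3)    [power of a power]
= (((u^60 / ((u^3)^3)) · ((w^(-1))^3)) · ((v^2)^3)) · ((u^3)^3)    [product of powers]
= (((u^60 / u^9) · ((w^(-1))^3)) · ((v^2)^3)) · ((u^3)^3)    [power of a power]
= ((u^51 · ((w^(-1))^3)) · ((v^2)^3)) · ((u^3)^3)    [quotient of powers]
= ((u^51 · w^(-3)) · ((v^2)^3)) · ((u^3)^3)    [power of a power]
= ((u^51 · w^(-3)) · v^6) · ((u^3)^3)    [power of a power]
= ((u^51 · w^(-3)) · v^6) · u^9    [power of a power]
= u^60v^6w^(-3)    [product of powers]

u^60v^6w^(-3)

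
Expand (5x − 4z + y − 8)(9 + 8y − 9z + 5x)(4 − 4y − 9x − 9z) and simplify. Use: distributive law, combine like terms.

668x + 655xy + 55x^2 − 629xz − 252xy^2 − 505x^2y + 224xyz + 360x^2z + 261xz^2 − 225x^3 + 792z + 187yz − 180z^2 + 92y^2z + 225yz^2 − 324z^3 + 68y + 252y^2 − 32y^3 − 288

(5x − 4z + y − 8)(9 + 8y − 9z + 5x)(4 − 4y − 9x − 9z)
= (45x + 40xy − 45xz + 25x^2 − 36z − 32yz + 36z^2 − 20xz + 9y + 8y^2 − 9yz + 5xy − 72 − 64y + 72z − 40x)(4 − 4y − 9x − 9z)    [distributive law]
= (5x + 45xy − 65xz + 25x^2 + 36z − 41yz + 36z^2 − 55y + 8y^2 − 72)(4 − 4y − 9x − 9z)    [combine like terms]
= 20x − 20xy − 45x^2 − 45xz + 180xy − 180xy^2 − 405x^2y − 405xyz − 260xz + 260xyz + 585x^2z + 585xz^2 + 100x^2 − 100x^2y − 225x^3 − 225x^2z + 144z − 144yz − 324xz − 324z^2 − 164yz + 164y^2z + 369xyz + 369yz^2 + 144z^2 − 144yz^2 − 324xz^2 − 324z^3 − 220y + 220y^2 + 495xy + 495yz + 32y^2 − 32y^3 − 72xy^2 − 72y^2z − 288 + 288y + 648x + 648z    [distributive law]
= 668x + 655xy + 55x^2 − 629xz − 252xy^2 − 505x^2y + 224xyz + 360x^2z + 261xz^2 − 225x^3 + 792z + 187yz − 180z^2 + 92y^2z + 225yz^2 − 324z^3 + 68y + 252y^2 − 32y^3 − 288    [combine like terms]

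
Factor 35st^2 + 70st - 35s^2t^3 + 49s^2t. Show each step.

7st(5t + 10 - 5st^2 + 7s)

35st^2 + 70st - 35s^2t^3 + 49s^2t
= 7(5st^2 + 10st - 5s^2t^3 + 7s^2t)    [factor out 7]
= 7st(5t + 10 - 5st^2 + 7s)    [factor out st]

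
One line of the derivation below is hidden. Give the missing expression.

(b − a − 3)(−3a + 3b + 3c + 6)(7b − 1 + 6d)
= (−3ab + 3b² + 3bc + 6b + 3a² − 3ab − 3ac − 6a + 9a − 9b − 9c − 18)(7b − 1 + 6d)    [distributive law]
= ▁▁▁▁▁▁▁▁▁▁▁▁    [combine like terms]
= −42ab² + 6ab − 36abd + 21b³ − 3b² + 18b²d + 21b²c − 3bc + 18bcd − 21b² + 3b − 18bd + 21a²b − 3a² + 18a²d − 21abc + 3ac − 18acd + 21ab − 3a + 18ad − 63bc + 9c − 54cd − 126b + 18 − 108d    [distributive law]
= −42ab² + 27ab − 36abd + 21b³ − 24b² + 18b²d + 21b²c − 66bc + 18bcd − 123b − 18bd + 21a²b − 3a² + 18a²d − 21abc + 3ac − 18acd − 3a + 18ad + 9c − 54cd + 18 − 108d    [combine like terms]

Applying combine like terms to the line above:

(−6ab + 3b² + 3bc − 3b + 3a² − 3ac + 3a − 9c − 18)(7b − 1 + 6d)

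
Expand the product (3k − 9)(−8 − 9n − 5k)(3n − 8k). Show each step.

(3k − 9)(−8 − 9n − 5k)(3n − 8k)
= (−24k − 27kn − 15k^2 + 72 + 81n + 45k)(3n − 8k)    [distributive law]
= (21k − 27kn − 15k^2 + 72 + 81n)(3n − 8k)    [combine like terms]
= 63kn − 168k^2 − 81kn^2 + 216k^2n − 45k^2n + 120k^3 + 216n − 576k + 243n^2 − 648kn    [distributive law]
= −585kn − 168k^2 − 81kn^2 + 171k^2n + 120k^3 + 216n − 576k + 243n^2    [combine like terms]

−585kn − 168k^2 − 81kn^2 + 171k^2n + 120k^3 + 216n − 576k + 243n^2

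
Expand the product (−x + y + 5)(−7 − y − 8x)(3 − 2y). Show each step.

(−x + y + 5)(−7 − y − 8x)(3 − 2y)
= (7x + xy + 8x^2 − 7y − y^2 − 8xy − 35 − 5y − 40x)(3 − 2y)    [distributive law]
= (−33x − 7xy + 8x^2 − 12y − y^2 − 35)(3 − 2y)    [combine like terms]
= −99x + 66xy − 21xy + 14xy^2 + 24x^2 − 16x^2y − 36y + 24y^2 − 3y^2 + 2y^3 − 105 + 70y    [distributive law]
= −99x + 45xy + 14xy^2 + 24x^2 − 16x^2y + 34y + 21y^2 + 2y^3 − 105    [combine like terms]

−99x + 45xy + 14xy^2 + 24x^2 − 16x^2y + 34y + 21y^2 + 2y^3 − 105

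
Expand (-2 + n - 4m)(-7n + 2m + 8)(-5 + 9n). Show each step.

-254n + 233n^2 + 180m - 474mn + 80 - 63n^3 + 270mn^2 + 40m^2 - 72m^2n

(-2 + n - 4m)(-7n + 2m + 8)(-5 + 9n)
= (14n - 4m - 16 - 7n^2 + 2mn + 8n + 28mn - 8m^2 - 32m)(-5 + 9n)    [distributive law]
= (22n - 36m - 16 - 7n^2 + 30mn - 8m^2)(-5 + 9n)    [combine like terms]
= -110n + 198n^2 + 180m - 324mn + 80 - 144n + 35n^2 - 63n^3 - 150mn + 270mn^2 + 40m^2 - 72m^2n    [distributive law]
= -254n + 233n^2 + 180m - 474mn + 80 - 63n^3 + 270mn^2 + 40m^2 - 72m^2n    [combine like terms]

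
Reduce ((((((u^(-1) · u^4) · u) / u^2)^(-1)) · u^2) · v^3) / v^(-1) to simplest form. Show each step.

((((((u^(-1) · u^4) · u) / u^2)^(-1)) · u^2) · v^3) / v^(-1)
= ((((((u^(-1) · u^4) · u)^(-1)) / ((u^2)^(-1))) · u^2) · v^3) / v^(-1)    [power of a quotient]
= ((((((u^(-1) · u^4)^(-1)) · (u^(-1))) / ((u^2)^(-1))) · u^2) · v^3) / v^(-1)    [power of a product]
= (((((((u^(-1))^(-1)) · ((u^4)^(-1))) · (u^(-1))) / ((u^2)^(-1))) · u^2) · v^3) / v^(-1)    [power of a product]
= (((((u · ((u^4)^(-1))) · (u^(-1))) / ((u^2)^(-1))) · u^2) · v^3) / v^(-1)    [power of a power]
= (((((u · u^(-4)) · (u^(-1))) / ((u^2)^(-1))) · u^2) · v^3) / v^(-1)    [power of a power]
= ((((u^(-3) · (u^(-1))) / ((u^2)^(-1))) · u^2) · v^3) / v^(-1)    [product of powers]
= (((u^(-4) / ((u^2)^(-1))) · u^2) · v^3) / v^(-1)    [product of powers]
= (((u^(-4) / u^(-2)) · u^2) · v^3) / v^(-1)    [power of a power]
= ((u^(-2) · u^2) · v^3) / v^(-1)    [quotient of powers]
= (u^0 · v^3) / v^(-1)    [product of powers]
= v^4    [quotient of powers]

v^4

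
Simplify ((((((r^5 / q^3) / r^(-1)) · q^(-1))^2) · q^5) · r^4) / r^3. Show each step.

((((((r^5 / q^3) / r^(-1)) · q^(-1))^2) · q^5) · r^4) / r^3
= ((((((r^5 / q^3) / r^(-1))^2) · ((q^(-1))^2)) · q^5) · r^4) / r^3    [power of a product]
= ((((((r^5 / q^3)^2) / ((r^(-1))^2)) · ((q^(-1))^2)) · q^5) · r^4) / r^3    [power of a quotient]
= (((((((r^5)^2) / ((q^3)^2)) / ((r^(-1))^2)) · ((q^(-1))^2)) · q^5) · r^4) / r^3    [power of a quotient]
= (((((r^10 / ((q^3)^2)) / ((r^(-1))^2)) · ((q^(-1))^2)) · q^5) · r^4) / r^3    [power of a power]
= (((((r^10 / q^6) / ((r^(-1))^2)) · ((q^(-1))^2)) · q^5) · r^4) / r^3    [power of a power]
= (((((r^10 / q^6) / r^(-2)) · ((q^(-1))^2)) · q^5) · r^4) / r^3    [power of a power]
= (((((r^10 / q^6) / r^(-2)) · q^(-2)) · q^5) · r^4) / r^3    [power of a power]
= q^(-3)·r^13    [quotient of powers; product of powers]

q^(-3)·r^13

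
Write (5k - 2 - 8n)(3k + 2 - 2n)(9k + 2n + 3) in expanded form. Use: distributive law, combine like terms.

135k^3 - 276k^2n + 81k^2 - 202kn - 24k + 76kn^2 - 44n - 12 + 24n^2 + 32n^3

(5k - 2 - 8n)(3k + 2 - 2n)(9k + 2n + 3)
= (15k^2 + 10k - 10kn - 6k - 4 + 4n - 24kn - 16n + 16n^2)(9k + 2n + 3)    [distributive law]
= (15k^2 + 4k - 34kn - 4 - 12n + 16n^2)(9k + 2n + 3)    [combine like terms]
= 135k^3 + 30k^2n + 45k^2 + 36k^2 + 8kn + 12k - 306k^2n - 68kn^2 - 102kn - 36k - 8n - 12 - 108kn - 24n^2 - 36n + 144kn^2 + 32n^3 + 48n^2    [distributive law]
= 135k^3 - 276k^2n + 81k^2 - 202kn - 24k + 76kn^2 - 44n - 12 + 24n^2 + 32n^3    [combine like terms]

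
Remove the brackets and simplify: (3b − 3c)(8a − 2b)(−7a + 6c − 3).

−168a²b + 102abc − 72ab + 42ab² − 36b²c + 18b² + 168a²c − 144ac² + 72ac + 36bc² − 18bc

(3b − 3c)(8a − 2b)(−7a + 6c − 3)
= (24ab − 6b² − 24ac + 6bc)(−7a + 6c − 3)    [distributive law]
= −168a²b + 144abc − 72ab + 42ab² − 36b²c + 18b² + 168a²c − 144ac² + 72ac − 42abc + 36bc² − 18bc    [distributive law]
= −168a²b + 102abc − 72ab + 42ab² − 36b²c + 18b² + 168a²c − 144ac² + 72ac + 36bc² − 18bc    [combine like terms]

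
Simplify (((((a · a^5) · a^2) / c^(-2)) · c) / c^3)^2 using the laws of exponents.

(((((a · a^5) · a^2) / c^(-2)) · c) / c^3)^2
= (((((a · a^5) · a^2) / c^(-2)) · c)^2) / ((c^3)^2)    [power of a quotient]
= (((((a · a^5) · a^2) / c^(-2))^2) · (c^2)) / ((c^3)^2)    [power of a product]
= (((((a · a^5) · a^2)^2) / ((c^(-2))^2)) · (c^2)) / ((c^3)^2)    [power of a quotient]
= (((((a · a^5)^2) · ((a^2)^2)) / ((c^(-2))^2)) · (c^2)) / ((c^3)^2)    [power of a product]
= (((((a^2) · ((a^5)^2)) · ((a^2)^2)) / ((c^(-2))^2)) · (c^2)) / ((c^3)^2)    [power of a product]
= ((((a^2 · a^10) · ((a^2)^2)) / ((c^(-2))^2)) · (c^2)) / ((c^3)^2)    [power of a power]
= (((a^12 · ((a^2)^2)) / ((c^(-2))^2)) · (c^2)) / ((c^3)^2)    [product of powers]
= (((a^12 · a^4) / ((c^(-2))^2)) · (c^2)) / ((c^3)^2)    [power of a power]
= ((a^16 / ((c^(-2))^2)) · (c^2)) / ((c^3)^2)    [product of powers]
= ((a^16 / c^(-4)) · (c^2)) / ((c^3)^2)    [power of a power]
= ((a^16 / c^(-4)) · c^2) / c^6    [power of a power]
= a^16    [quotient of powers; product of powers]

a^16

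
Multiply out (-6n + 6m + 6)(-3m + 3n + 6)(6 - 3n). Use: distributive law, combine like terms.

162mn - 108mn^2 - 54n^2 + 54n^3 - 216n - 108m^2 + 54m^2n + 108m + 216

(-6n + 6m + 6)(-3m + 3n + 6)(6 - 3n)
= (18mn - 18n^2 - 36n - 18m^2 + 18mn + 36m - 18m + 18n + 36)(6 - 3n)    [distributive law]
= (36mn - 18n^2 - 18n - 18m^2 + 18m + 36)(6 - 3n)    [combine like terms]
= 216mn - 108mn^2 - 108n^2 + 54n^3 - 108n + 54n^2 - 108m^2 + 54m^2n + 108m - 54mn + 216 - 108n    [distributive law]
= 162mn - 108mn^2 - 54n^2 + 54n^3 - 216n - 108m^2 + 54m^2n + 108m + 216    [combine like terms]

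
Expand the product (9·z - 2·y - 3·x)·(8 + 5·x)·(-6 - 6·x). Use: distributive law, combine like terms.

(9·z - 2·y - 3·x)·(8 + 5·x)·(-6 - 6·x)
= (72·z + 45·x·z - 16·y - 10·x·y - 24·x - 15·x^2)·(-6 - 6·x)    [distributive law]
= -432·z - 432·x·z - 270·x·z - 270·x^2·z + 96·y + 96·x·y + 60·x·y + 60·x^2·y + 144·x + 144·x^2 + 90·x^2 + 90·x^3    [distributive law]
= -432·z - 702·x·z - 270·x^2·z + 96·y + 156·x·y + 60·x^2·y + 144·x + 234·x^2 + 90·x^3    [combine like terms]

-432·z - 702·x·z - 270·x^2·z + 96·y + 156·x·y + 60·x^2·y + 144·x + 234·x^2 + 90·x^3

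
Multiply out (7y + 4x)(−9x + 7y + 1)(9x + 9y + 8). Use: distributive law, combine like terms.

(7y + 4x)(−9x + 7y + 1)(9x + 9y + 8)
= (−63xy + 49y² + 7y − 36x² + 28xy + 4x)(9x + 9y + 8)    [distributive law]
= (−35xy + 49y² + 7y − 36x² + 4x)(9x + 9y + 8)    [combine like terms]
= −315x²y − 315xy² − 280xy + 441xy² + 441y³ + 392y² + 63xy + 63y² + 56y − 324x³ − 324x²y − 288x² + 36x² + 36xy + 32x    [distributive law]
= −639x²y + 126xy² − 181xy + 441y³ + 455y² + 56y − 324x³ − 252x² + 32x    [combine like terms]

−639x²y + 126xy² − 181xy + 441y³ + 455y² + 56y − 324x³ − 252x² + 32x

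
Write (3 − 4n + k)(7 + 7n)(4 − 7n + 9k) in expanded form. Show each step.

84 − 175n + 217k − 63n^2 − 84kn + 196n^3 − 301kn^2 + 63k^2 + 63k^2n

(3 − 4n + k)(7 + 7n)(4 − 7n + 9k)
= (21 + 21n − 28n − 28n^2 + 7k + 7kn)(4 − 7n + 9k)    [distributive law]
= (21 − 7n − 28n^2 + 7k + 7kn)(4 − 7n + 9k)    [combine like terms]
= 84 − 147n + 189k − 28n + 49n^2 − 63kn − 112n^2 + 196n^3 − 252kn^2 + 28k − 49kn + 63k^2 + 28kn − 49kn^2 + 63k^2n    [distributive law]
= 84 − 175n + 217k − 63n^2 − 84kn + 196n^3 − 301kn^2 + 63k^2 + 63k^2n    [combine like terms]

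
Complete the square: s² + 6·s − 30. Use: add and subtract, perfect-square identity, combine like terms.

s² + 6·s − 30
= s² + 6·s + 9 − 9 − 30    [add and subtract 9]
= (s + 3)² − 9 − 30    [perfect-square identity]
= (s + 3)² − 39    [combine constants]

(s + 3)² − 39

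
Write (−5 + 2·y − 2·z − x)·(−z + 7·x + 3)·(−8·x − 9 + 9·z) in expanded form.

(−5 + 2·y − 2·z − x)·(−z + 7·x + 3)·(−8·x − 9 + 9·z)
= (5·z − 35·x − 15 − 2·y·z + 14·x·y + 6·y + 2·z^2 − 14·x·z − 6·z + x·z − 7·x^2 − 3·x)·(−8·x − 9 + 9·z)    [distributive law]
= (−z − 38·x − 15 − 2·y·z + 14·x·y + 6·y + 2·z^2 − 13·x·z − 7·x^2)·(−8·x − 9 + 9·z)    [combine like terms]
= 8·x·z + 9·z − 9·z^2 + 304·x^2 + 342·x − 342·x·z + 120·x + 135 − 135·z + 16·x·y·z + 18·y·z − 18·y·z^2 − 112·x^2·y − 126·x·y + 126·x·y·z − 48·x·y − 54·y + 54·y·z − 16·x·z^2 − 18·z^2 + 18·z^3 + 104·x^2·z + 117·x·z − 117·x·z^2 + 56·x^3 + 63·x^2 − 63·x^2·z    [distributive law]
= −217·x·z − 126·z − 27·z^2 + 367·x^2 + 462·x + 135 + 142·x·y·z + 72·y·z − 18·y·z^2 − 112·x^2·y − 174·x·y − 54·y − 133·x·z^2 + 18·z^3 + 41·x^2·z + 56·x^3    [combine like terms]

−217·x·z − 126·z − 27·z^2 + 367·x^2 + 462·x + 135 + 142·x·y·z + 72·y·z − 18·y·z^2 − 112·x^2·y − 174·x·y − 54·y − 133·x·z^2 + 18·z^3 + 41·x^2·z + 56·x^3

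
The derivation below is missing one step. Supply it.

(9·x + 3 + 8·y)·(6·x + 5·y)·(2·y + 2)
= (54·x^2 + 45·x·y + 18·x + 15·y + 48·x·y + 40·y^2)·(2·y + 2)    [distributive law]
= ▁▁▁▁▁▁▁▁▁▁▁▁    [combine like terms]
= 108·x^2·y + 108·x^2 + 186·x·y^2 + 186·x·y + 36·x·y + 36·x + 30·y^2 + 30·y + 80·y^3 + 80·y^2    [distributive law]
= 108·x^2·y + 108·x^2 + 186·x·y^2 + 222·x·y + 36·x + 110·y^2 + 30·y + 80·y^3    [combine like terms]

By combine like terms:

(54·x^2 + 93·x·y + 18·x + 15·y + 40·y^2)·(2·y + 2)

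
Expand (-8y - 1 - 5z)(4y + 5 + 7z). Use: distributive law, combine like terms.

-32y^2 - 44y - 76yz - 5 - 32z - 35z^2

(-8y - 1 - 5z)(4y + 5 + 7z)
= -32y^2 - 40y - 56yz - 4y - 5 - 7z - 20yz - 25z - 35z^2    [distributive law]
= -32y^2 - 44y - 76yz - 5 - 32z - 35z^2    [combine like terms]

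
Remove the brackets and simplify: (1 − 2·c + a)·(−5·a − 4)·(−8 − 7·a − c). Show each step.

(1 − 2·c + a)·(−5·a − 4)·(−8 − 7·a − c)
= (−5·a − 4 + 10·a·c + 8·c − 5·a² − 4·a)·(−8 − 7·a − c)    [distributive law]
= (−9·a − 4 + 10·a·c + 8·c − 5·a²)·(−8 − 7·a − c)    [combine like terms]
= 72·a + 63·a² + 9·a·c + 32 + 28·a + 4·c − 80·a·c − 70·a²·c − 10·a·c² − 64·c − 56·a·c − 8·c² + 40·a² + 35·a³ + 5·a²·c    [distributive law]
= 100·a + 103·a² − 127·a·c + 32 − 60·c − 65·a²·c − 10·a·c² − 8·c² + 35·a³    [combine like terms]

100·a + 103·a² − 127·a·c + 32 − 60·c − 65·a²·c − 10·a·c² − 8·c² + 35·a³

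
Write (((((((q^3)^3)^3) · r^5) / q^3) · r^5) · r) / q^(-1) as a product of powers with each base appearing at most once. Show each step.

q^25r^11

(((((((q^3)^3)^3) · r^5) / q^3) · r^5) · r) / q^(-1)
= ((((((q^3)^9) · r^5) / q^3) · r^5) · r) / q^(-1)    [power of a power]
= ((((q^27 · r^5) / q^3) · r^5) · r) / q^(-1)    [power of a power]
= q^25r^11    [quotient of powers; product of powers]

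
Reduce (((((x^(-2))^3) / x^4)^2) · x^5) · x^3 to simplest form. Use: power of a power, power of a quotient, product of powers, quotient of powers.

(((((x^(-2))^3) / x^4)^2) · x^5) · x^3
= (((((x^(-2))^3)^2) / ((x^4)^2)) · x^5) · x^3    [power of a quotient]
= ((((x^(-2))^6) / ((x^4)^2)) · x^5) · x^3    [power of a power]
= ((x^(-12) / ((x^4)^2)) · x^5) · x^3    [power of a power]
= ((x^(-12) / x^8) · x^5) · x^3    [power of a power]
= (x^(-20) · x^5) · x^3    [quotient of powers]
= x^(-15) · x^3    [product of powers]
= x^(-12)    [product of powers]

x^(-12)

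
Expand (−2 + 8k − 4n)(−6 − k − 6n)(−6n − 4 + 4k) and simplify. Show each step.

−216n − 48 + 232k + 596kn − 152k^2 − 312n^2 − 128k^2n − 32k^3 + 360kn^2 − 144n^3

(−2 + 8k − 4n)(−6 − k − 6n)(−6n − 4 + 4k)
= (12 + 2k + 12n − 48k − 8k^2 − 48kn + 24n + 4kn + 24n^2)(−6n − 4 + 4k)    [distributive law]
= (12 − 46k + 36n − 8k^2 − 44kn + 24n^2)(−6n − 4 + 4k)    [combine like terms]
= −72n − 48 + 48k + 276kn + 184k − 184k^2 − 216n^2 − 144n + 144kn + 48k^2n + 32k^2 − 32k^3 + 264kn^2 + 176kn − 176k^2n − 144n^3 − 96n^2 + 96kn^2    [distributive law]
= −216n − 48 + 232k + 596kn − 152k^2 − 312n^2 − 128k^2n − 32k^3 + 360kn^2 − 144n^3    [combine like terms]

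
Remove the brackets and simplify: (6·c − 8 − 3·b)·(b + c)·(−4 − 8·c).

(6·c − 8 − 3·b)·(b + c)·(−4 − 8·c)
= (6·b·c + 6·c^2 − 8·b − 8·c − 3·b^2 − 3·b·c)·(−4 − 8·c)    [distributive law]
= (3·b·c + 6·c^2 − 8·b − 8·c − 3·b^2)·(−4 − 8·c)    [combine like terms]
= −12·b·c − 24·b·c^2 − 24·c^2 − 48·c^3 + 32·b + 64·b·c + 32·c + 64·c^2 + 12·b^2 + 24·b^2·c    [distributive law]
= 52·b·c − 24·b·c^2 + 40·c^2 − 48·c^3 + 32·b + 32·c + 12·b^2 + 24·b^2·c    [combine like terms]

52·b·c − 24·b·c^2 + 40·c^2 − 48·c^3 + 32·b + 32·c + 12·b^2 + 24·b^2·c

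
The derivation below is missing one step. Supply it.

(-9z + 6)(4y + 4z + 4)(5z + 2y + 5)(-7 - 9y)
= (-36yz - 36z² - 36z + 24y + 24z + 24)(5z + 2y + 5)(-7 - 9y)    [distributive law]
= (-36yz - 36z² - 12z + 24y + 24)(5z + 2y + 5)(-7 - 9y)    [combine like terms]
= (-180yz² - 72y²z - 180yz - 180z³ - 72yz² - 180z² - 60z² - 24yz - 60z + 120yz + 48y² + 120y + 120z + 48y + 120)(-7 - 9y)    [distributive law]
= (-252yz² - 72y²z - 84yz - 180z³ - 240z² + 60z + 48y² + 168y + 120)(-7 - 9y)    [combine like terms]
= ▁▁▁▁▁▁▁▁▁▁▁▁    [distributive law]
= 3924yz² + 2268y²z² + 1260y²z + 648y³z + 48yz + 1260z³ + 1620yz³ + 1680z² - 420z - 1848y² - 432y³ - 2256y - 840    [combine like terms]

After distributive law, the bracketed line is:

1764yz² + 2268y²z² + 504y²z + 648y³z + 588yz + 756y²z + 1260z³ + 1620yz³ + 1680z² + 2160yz² - 420z - 540yz - 336y² - 432y³ - 1176y - 1512y² - 840 - 1080y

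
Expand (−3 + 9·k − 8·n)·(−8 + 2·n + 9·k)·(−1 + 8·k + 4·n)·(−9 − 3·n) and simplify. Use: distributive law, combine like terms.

216 − 270·n − 2619·k − 1971·k·n − 2346·n^2 + 2730·k·n^2 − 168·n^3 + 7857·k^2 + 3591·k^2·n + 324·k^2·n^2 + 1032·k·n^3 − 5832·k^3 − 1944·k^3·n + 192·n^4

(−3 + 9·k − 8·n)·(−8 + 2·n + 9·k)·(−1 + 8·k + 4·n)·(−9 − 3·n)
= (24 − 6·n − 27·k − 72·k + 18·k·n + 81·k^2 + 64·n − 16·n^2 − 72·k·n)·(−1 + 8·k + 4·n)·(−9 − 3·n)    [distributive law]
= (24 + 58·n − 99·k − 54·k·n + 81·k^2 − 16·n^2)·(−1 + 8·k + 4·n)·(−9 − 3·n)    [combine like terms]
= (−24 + 192·k + 96·n − 58·n + 464·k·n + 232·n^2 + 99·k − 792·k^2 − 396·k·n + 54·k·n − 432·k^2·n − 216·k·n^2 − 81·k^2 + 648·k^3 + 324·k^2·n + 16·n^2 − 128·k·n^2 − 64·n^3)·(−9 − 3·n)    [distributive law]
= (−24 + 291·k + 38·n + 122·k·n + 248·n^2 − 873·k^2 − 108·k^2·n − 344·k·n^2 + 648·k^3 − 64·n^3)·(−9 − 3·n)    [combine like terms]
= 216 + 72·n − 2619·k − 873·k·n − 342·n − 114·n^2 − 1098·k·n − 366·k·n^2 − 2232·n^2 − 744·n^3 + 7857·k^2 + 2619·k^2·n + 972·k^2·n + 324·k^2·n^2 + 3096·k·n^2 + 1032·k·n^3 − 5832·k^3 − 1944·k^3·n + 576·n^3 + 192·n^4    [distributive law]
= 216 − 270·n − 2619·k − 1971·k·n − 2346·n^2 + 2730·k·n^2 − 168·n^3 + 7857·k^2 + 3591·k^2·n + 324·k^2·n^2 + 1032·k·n^3 − 5832·k^3 − 1944·k^3·n + 192·n^4    [combine like terms]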